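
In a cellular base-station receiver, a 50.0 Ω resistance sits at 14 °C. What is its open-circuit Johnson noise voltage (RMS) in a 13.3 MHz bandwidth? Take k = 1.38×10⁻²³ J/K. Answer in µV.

3.25 µV

T = 14 °C + 273.15 = 287.15 K
V_n = √(4kTRB)
4kTRB = 4 × 1.38×10⁻²³ × 287.15 × 5.00×10¹ × 1.33×10⁷ = 1.05×10⁻¹¹ V²
V_n = √(1.05×10⁻¹¹) = 3.25×10⁻⁶ V = 3.25 µV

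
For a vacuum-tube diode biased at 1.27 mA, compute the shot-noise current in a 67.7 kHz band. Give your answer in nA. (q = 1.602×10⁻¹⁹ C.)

5.25 nA

I_n = √(2qI·B)
2qI·B = 2 × 1.602×10⁻¹⁹ × 1.27×10⁻³ × 6.77×10⁴ = 2.75×10⁻¹⁷ A²
I_n = √(2.75×10⁻¹⁷) = 5.25×10⁻⁹ A = 5.25 nA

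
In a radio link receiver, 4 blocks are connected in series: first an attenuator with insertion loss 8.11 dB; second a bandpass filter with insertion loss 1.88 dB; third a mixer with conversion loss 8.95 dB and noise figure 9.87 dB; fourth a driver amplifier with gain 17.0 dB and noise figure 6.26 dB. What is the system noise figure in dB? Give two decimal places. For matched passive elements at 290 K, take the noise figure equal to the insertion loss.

25.44 dB

Convert to linear (a loss of L dB is a gain of −L dB): F_i = 10^(NF_i/10), G_i = 10^(G_i,dB/10)
  Stage 1: F_1 = 10^(8.11/10) = 6.471, G_1 = 10^(−8.11/10) = 0.1545
  Stage 2: F_2 = 10^(1.88/10) = 1.542, G_2 = 10^(−1.88/10) = 0.6486
  Stage 3: F_3 = 10^(9.87/10) = 9.705, G_3 = 10^(−8.95/10) = 0.1274
  Stage 4: F_4 = 10^(6.26/10) = 4.227, G_4 = 10^(17.0/10) = 50.12
Friis cascade:
  F = 6.471 + (1.542 − 1)/0.1545 + (9.705 − 1)/0.1002 + (4.227 − 1)/0.01276 = 349.6
NF = 10 log₁₀(349.6) = 25.44 dB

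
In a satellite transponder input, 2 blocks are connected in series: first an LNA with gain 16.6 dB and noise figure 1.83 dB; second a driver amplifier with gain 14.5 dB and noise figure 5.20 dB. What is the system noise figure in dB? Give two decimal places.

Convert to linear (a loss of L dB is a gain of −L dB): F_i = 10^(NF_i/10), G_i = 10^(G_i,dB/10)
  Stage 1: F_1 = 10^(1.83/10) = 1.524, G_1 = 10^(16.6/10) = 45.71
  Stage 2: F_2 = 10^(5.20/10) = 3.311, G_2 = 10^(14.5/10) = 28.18
Friis cascade:
  F = 1.524 + (3.311 − 1)/45.71 = 1.575
NF = 10 log₁₀(1.575) = 1.97 dB

1.97 dB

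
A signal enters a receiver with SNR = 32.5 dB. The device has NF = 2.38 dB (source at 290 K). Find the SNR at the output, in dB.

30.12 dB

By definition F = SNR_in/SNR_out, so in dB: SNR_out = SNR_in − NF
SNR_out = 32.5 − 2.38 = 30.12 dB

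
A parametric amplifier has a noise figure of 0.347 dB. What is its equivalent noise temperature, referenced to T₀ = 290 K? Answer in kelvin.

F = 10^(0.347/10) = 1.08318
T_e = (F − 1)·T₀ = (1.08318 − 1) × 290 = 24.1 K

24.1 K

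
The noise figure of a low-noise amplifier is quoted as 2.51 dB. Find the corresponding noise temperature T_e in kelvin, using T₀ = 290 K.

227 K

F = 10^(2.51/10) = 1.78238
T_e = (F − 1)·T₀ = (1.78238 − 1) × 290 = 227 K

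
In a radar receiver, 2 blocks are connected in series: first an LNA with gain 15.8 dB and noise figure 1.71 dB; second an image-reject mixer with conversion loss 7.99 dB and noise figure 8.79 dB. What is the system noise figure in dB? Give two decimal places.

2.19 dB

Convert to linear (a loss of L dB is a gain of −L dB): F_i = 10^(NF_i/10), G_i = 10^(G_i,dB/10)
  Stage 1: F_1 = 10^(1.71/10) = 1.483, G_1 = 10^(15.8/10) = 38.02
  Stage 2: F_2 = 10^(8.79/10) = 7.568, G_2 = 10^(−7.99/10) = 0.1589
Friis cascade:
  F = 1.483 + (7.568 − 1)/38.02 = 1.655
NF = 10 log₁₀(1.655) = 2.19 dB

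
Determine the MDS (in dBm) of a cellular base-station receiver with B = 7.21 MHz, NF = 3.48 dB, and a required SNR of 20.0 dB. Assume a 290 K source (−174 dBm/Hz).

Sensitivity = −174 + 10 log₁₀(B) + NF + SNR_min
= −174 + 68.58 + 3.48 + 20.0
= −81.94 dBm → −81.9 dBm

−81.9 dBm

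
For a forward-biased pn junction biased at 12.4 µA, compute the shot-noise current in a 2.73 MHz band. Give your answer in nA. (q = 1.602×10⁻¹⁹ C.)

I_n = √(2qI·B)
2qI·B = 2 × 1.602×10⁻¹⁹ × 1.24×10⁻⁵ × 2.73×10⁶ = 1.08×10⁻¹⁷ A²
I_n = √(1.08×10⁻¹⁷) = 3.29×10⁻⁹ A = 3.29 nA

3.29 nA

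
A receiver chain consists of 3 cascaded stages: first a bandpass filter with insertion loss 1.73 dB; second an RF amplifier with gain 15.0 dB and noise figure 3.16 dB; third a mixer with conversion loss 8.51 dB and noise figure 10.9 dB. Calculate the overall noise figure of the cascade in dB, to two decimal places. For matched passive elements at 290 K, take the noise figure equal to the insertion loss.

Convert to linear (a loss of L dB is a gain of −L dB): F_i = 10^(NF_i/10), G_i = 10^(G_i,dB/10)
  Stage 1: F_1 = 10^(1.73/10) = 1.489, G_1 = 10^(−1.73/10) = 0.6714
  Stage 2: F_2 = 10^(3.16/10) = 2.070, G_2 = 10^(15.0/10) = 31.62
  Stage 3: F_3 = 10^(10.9/10) = 12.30, G_3 = 10^(−8.51/10) = 0.1409
Friis cascade:
  F = 1.489 + (2.070 − 1)/0.6714 + (12.30 − 1)/21.23 = 3.616
NF = 10 log₁₀(3.616) = 5.58 dB

5.58 dB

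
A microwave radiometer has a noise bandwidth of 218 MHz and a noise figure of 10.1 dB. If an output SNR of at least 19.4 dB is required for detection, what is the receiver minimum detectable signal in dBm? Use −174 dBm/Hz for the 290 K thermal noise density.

−61.1 dBm

Sensitivity = −174 + 10 log₁₀(B) + NF + SNR_min
= −174 + 83.38 + 10.1 + 19.4
= −61.12 dBm → −61.1 dBm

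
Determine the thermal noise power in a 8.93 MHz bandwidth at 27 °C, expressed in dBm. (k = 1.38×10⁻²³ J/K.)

−104.3 dBm

T = 27 °C + 273.15 = 300.15 K
P_n = kTB = 1.38×10⁻²³ × 300.15 × 8.93×10⁶ = 3.70×10⁻¹⁴ W
In dBm: 10 log₁₀(3.70×10⁻¹⁴ / 10⁻³) = −104.3 dBm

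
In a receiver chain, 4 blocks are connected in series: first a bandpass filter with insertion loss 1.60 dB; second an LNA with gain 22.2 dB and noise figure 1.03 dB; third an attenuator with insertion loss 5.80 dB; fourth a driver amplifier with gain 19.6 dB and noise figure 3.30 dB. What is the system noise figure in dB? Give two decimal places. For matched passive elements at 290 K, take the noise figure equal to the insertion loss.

Convert to linear (a loss of L dB is a gain of −L dB): F_i = 10^(NF_i/10), G_i = 10^(G_i,dB/10)
  Stage 1: F_1 = 10^(1.60/10) = 1.445, G_1 = 10^(−1.60/10) = 0.6918
  Stage 2: F_2 = 10^(1.03/10) = 1.268, G_2 = 10^(22.2/10) = 166.0
  Stage 3: F_3 = 10^(5.80/10) = 3.802, G_3 = 10^(−5.80/10) = 0.2630
  Stage 4: F_4 = 10^(3.30/10) = 2.138, G_4 = 10^(19.6/10) = 91.20
Friis cascade:
  F = 1.445 + (1.268 − 1)/0.6918 + (3.802 − 1)/114.8 + (2.138 − 1)/30.20 = 1.894
NF = 10 log₁₀(1.894) = 2.77 dB

2.77 dB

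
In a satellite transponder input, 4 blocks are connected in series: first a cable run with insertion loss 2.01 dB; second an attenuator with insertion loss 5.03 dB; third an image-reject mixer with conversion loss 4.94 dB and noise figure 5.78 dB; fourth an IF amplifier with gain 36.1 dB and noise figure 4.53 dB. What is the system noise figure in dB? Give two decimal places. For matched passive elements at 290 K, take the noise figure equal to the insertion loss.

16.82 dB

Convert to linear (a loss of L dB is a gain of −L dB): F_i = 10^(NF_i/10), G_i = 10^(G_i,dB/10)
  Stage 1: F_1 = 10^(2.01/10) = 1.589, G_1 = 10^(−2.01/10) = 0.6295
  Stage 2: F_2 = 10^(5.03/10) = 3.184, G_2 = 10^(−5.03/10) = 0.3141
  Stage 3: F_3 = 10^(5.78/10) = 3.784, G_3 = 10^(−4.94/10) = 0.3206
  Stage 4: F_4 = 10^(4.53/10) = 2.838, G_4 = 10^(36.1/10) = 4074
Friis cascade:
  F = 1.589 + (3.184 − 1)/0.6295 + (3.784 − 1)/0.1977 + (2.838 − 1)/0.06339 = 48.14
NF = 10 log₁₀(48.14) = 16.82 dB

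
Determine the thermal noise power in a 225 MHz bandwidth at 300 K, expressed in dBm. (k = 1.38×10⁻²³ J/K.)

P_n = kTB = 1.38×10⁻²³ × 300 × 2.25×10⁸ = 9.31×10⁻¹³ W
In dBm: 10 log₁₀(9.31×10⁻¹³ / 10⁻³) = −90.3 dBm

−90.3 dBm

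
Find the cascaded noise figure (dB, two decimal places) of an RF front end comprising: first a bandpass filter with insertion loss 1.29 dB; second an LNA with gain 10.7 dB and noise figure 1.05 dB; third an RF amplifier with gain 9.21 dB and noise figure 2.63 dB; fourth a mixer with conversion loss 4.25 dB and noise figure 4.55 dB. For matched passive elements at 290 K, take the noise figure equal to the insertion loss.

Convert to linear (a loss of L dB is a gain of −L dB): F_i = 10^(NF_i/10), G_i = 10^(G_i,dB/10)
  Stage 1: F_1 = 10^(1.29/10) = 1.346, G_1 = 10^(−1.29/10) = 0.7430
  Stage 2: F_2 = 10^(1.05/10) = 1.274, G_2 = 10^(10.7/10) = 11.75
  Stage 3: F_3 = 10^(2.63/10) = 1.832, G_3 = 10^(9.21/10) = 8.337
  Stage 4: F_4 = 10^(4.55/10) = 2.851, G_4 = 10^(−4.25/10) = 0.3758
Friis cascade:
  F = 1.346 + (1.274 − 1)/0.7430 + (1.832 − 1)/8.730 + (2.851 − 1)/72.78 = 1.835
NF = 10 log₁₀(1.835) = 2.64 dB

2.64 dB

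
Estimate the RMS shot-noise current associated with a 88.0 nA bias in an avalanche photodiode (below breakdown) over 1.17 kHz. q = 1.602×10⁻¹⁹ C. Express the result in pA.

5.74 pA

I_n = √(2qI·B)
2qI·B = 2 × 1.602×10⁻¹⁹ × 8.80×10⁻⁸ × 1.17×10³ = 3.30×10⁻²³ A²
I_n = √(3.30×10⁻²³) = 5.74×10⁻¹² A = 5.74 pA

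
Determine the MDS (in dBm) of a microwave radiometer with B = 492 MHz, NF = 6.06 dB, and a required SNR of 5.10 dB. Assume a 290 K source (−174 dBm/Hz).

−75.9 dBm

Sensitivity = −174 + 10 log₁₀(B) + NF + SNR_min
= −174 + 86.92 + 6.06 + 5.10
= −75.92 dBm → −75.9 dBm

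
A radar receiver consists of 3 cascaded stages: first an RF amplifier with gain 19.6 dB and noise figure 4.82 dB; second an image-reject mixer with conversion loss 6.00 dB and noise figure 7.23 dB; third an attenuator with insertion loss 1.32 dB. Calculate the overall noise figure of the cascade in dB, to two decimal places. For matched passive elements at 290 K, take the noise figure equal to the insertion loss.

4.91 dB

Convert to linear (a loss of L dB is a gain of −L dB): F_i = 10^(NF_i/10), G_i = 10^(G_i,dB/10)
  Stage 1: F_1 = 10^(4.82/10) = 3.034, G_1 = 10^(19.6/10) = 91.20
  Stage 2: F_2 = 10^(7.23/10) = 5.284, G_2 = 10^(−6.00/10) = 0.2512
  Stage 3: F_3 = 10^(1.32/10) = 1.355, G_3 = 10^(−1.32/10) = 0.7379
Friis cascade:
  F = 3.034 + (5.284 − 1)/91.20 + (1.355 − 1)/22.91 = 3.096
NF = 10 log₁₀(3.096) = 4.91 dB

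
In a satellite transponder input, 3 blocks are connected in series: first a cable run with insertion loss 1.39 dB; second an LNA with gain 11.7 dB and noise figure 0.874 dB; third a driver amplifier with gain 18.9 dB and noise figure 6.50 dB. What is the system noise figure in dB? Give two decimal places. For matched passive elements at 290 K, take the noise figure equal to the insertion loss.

3.03 dB

Convert to linear (a loss of L dB is a gain of −L dB): F_i = 10^(NF_i/10), G_i = 10^(G_i,dB/10)
  Stage 1: F_1 = 10^(1.39/10) = 1.377, G_1 = 10^(−1.39/10) = 0.7261
  Stage 2: F_2 = 10^(0.874/10) = 1.223, G_2 = 10^(11.7/10) = 14.79
  Stage 3: F_3 = 10^(6.50/10) = 4.467, G_3 = 10^(18.9/10) = 77.62
Friis cascade:
  F = 1.377 + (1.223 − 1)/0.7261 + (4.467 − 1)/10.74 = 2.007
NF = 10 log₁₀(2.007) = 3.03 dB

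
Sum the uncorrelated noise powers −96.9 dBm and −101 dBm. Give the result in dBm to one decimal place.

Convert to linear, add, convert back:
P₁ = 2.04×10⁻¹³ W, P₂ = 7.94×10⁻¹⁴ W
P_tot = 2.84×10⁻¹³ W → 10 log₁₀(P_tot / 10⁻³) = −95.5 dBm

−95.5 dBm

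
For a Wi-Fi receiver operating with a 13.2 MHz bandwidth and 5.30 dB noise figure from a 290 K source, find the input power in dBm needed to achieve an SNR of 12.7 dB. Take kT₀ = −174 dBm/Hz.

Sensitivity = −174 + 10 log₁₀(B) + NF + SNR_min
= −174 + 71.21 + 5.30 + 12.7
= −84.79 dBm → −84.8 dBm

−84.8 dBm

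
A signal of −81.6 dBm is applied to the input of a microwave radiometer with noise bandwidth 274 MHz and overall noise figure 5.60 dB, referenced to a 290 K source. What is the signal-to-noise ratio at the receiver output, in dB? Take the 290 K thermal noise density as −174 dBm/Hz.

2.4 dB

Noise floor: N = −174 + 10 log₁₀(B) + NF
10 log₁₀(2.74×10⁸) = 84.38 dB
N = −174 + 84.38 + 5.60 = −84.02 dBm
SNR = P_sig − N = −81.6 − (−84.02) = 2.42 dB → 2.4 dB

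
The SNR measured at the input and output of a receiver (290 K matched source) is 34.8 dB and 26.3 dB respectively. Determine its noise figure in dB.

8.5 dB

NF (dB) = SNR_in(dB) − SNR_out(dB) when the source is at T₀
NF = 34.8 − 26.3 = 8.5 dB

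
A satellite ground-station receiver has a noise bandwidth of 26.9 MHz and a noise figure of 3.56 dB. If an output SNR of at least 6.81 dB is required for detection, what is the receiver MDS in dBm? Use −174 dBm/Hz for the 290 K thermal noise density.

Sensitivity = −174 + 10 log₁₀(B) + NF + SNR_min
= −174 + 74.3 + 3.56 + 6.81
= −89.33 dBm → −89.3 dBm

−89.3 dBm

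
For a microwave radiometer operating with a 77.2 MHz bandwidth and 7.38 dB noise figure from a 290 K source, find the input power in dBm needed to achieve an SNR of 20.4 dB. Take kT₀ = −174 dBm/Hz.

−67.3 dBm

Sensitivity = −174 + 10 log₁₀(B) + NF + SNR_min
= −174 + 78.88 + 7.38 + 20.4
= −67.34 dBm → −67.3 dBm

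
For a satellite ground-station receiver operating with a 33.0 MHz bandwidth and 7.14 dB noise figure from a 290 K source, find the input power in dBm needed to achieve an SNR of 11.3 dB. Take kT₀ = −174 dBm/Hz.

Sensitivity = −174 + 10 log₁₀(B) + NF + SNR_min
= −174 + 75.19 + 7.14 + 11.3
= −80.37 dBm → −80.4 dBm

−80.4 dBm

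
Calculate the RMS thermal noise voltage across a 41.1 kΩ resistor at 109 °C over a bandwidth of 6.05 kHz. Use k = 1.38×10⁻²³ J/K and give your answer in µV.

T = 109 °C + 273.15 = 382.15 K
V_n = √(4kTRB)
4kTRB = 4 × 1.38×10⁻²³ × 382.15 × 4.11×10⁴ × 6.05×10³ = 5.25×10⁻¹² V²
V_n = √(5.25×10⁻¹²) = 2.29×10⁻⁶ V = 2.29 µV

2.29 µV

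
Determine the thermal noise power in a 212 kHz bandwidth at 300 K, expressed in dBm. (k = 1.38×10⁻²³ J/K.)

−120.6 dBm

P_n = kTB = 1.38×10⁻²³ × 300 × 2.12×10⁵ = 8.78×10⁻¹⁶ W
In dBm: 10 log₁₀(8.78×10⁻¹⁶ / 10⁻³) = −120.6 dBm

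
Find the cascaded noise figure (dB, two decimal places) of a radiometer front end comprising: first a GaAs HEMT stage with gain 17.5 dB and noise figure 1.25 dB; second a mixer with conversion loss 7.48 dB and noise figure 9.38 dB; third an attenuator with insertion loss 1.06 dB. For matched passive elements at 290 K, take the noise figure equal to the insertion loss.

1.75 dB

Convert to linear (a loss of L dB is a gain of −L dB): F_i = 10^(NF_i/10), G_i = 10^(G_i,dB/10)
  Stage 1: F_1 = 10^(1.25/10) = 1.334, G_1 = 10^(17.5/10) = 56.23
  Stage 2: F_2 = 10^(9.38/10) = 8.670, G_2 = 10^(−7.48/10) = 0.1786
  Stage 3: F_3 = 10^(1.06/10) = 1.276, G_3 = 10^(−1.06/10) = 0.7834
Friis cascade:
  F = 1.334 + (8.670 − 1)/56.23 + (1.276 − 1)/10.05 = 1.497
NF = 10 log₁₀(1.497) = 1.75 dB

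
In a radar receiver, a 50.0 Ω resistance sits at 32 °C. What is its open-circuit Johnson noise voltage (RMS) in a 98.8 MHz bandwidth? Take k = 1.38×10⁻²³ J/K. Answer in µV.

9.12 µV

T = 32 °C + 273.15 = 305.15 K
V_n = √(4kTRB)
4kTRB = 4 × 1.38×10⁻²³ × 305.15 × 5.00×10¹ × 9.88×10⁷ = 8.32×10⁻¹¹ V²
V_n = √(8.32×10⁻¹¹) = 9.12×10⁻⁶ V = 9.12 µV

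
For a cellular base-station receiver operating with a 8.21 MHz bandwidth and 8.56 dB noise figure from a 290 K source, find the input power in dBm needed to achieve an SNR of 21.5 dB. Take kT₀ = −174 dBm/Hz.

Sensitivity = −174 + 10 log₁₀(B) + NF + SNR_min
= −174 + 69.14 + 8.56 + 21.5
= −74.80 dBm → −74.8 dBm

−74.8 dBm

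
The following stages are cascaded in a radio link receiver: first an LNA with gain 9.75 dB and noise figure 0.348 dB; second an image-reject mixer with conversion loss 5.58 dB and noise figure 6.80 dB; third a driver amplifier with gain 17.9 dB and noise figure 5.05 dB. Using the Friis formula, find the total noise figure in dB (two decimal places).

Convert to linear (a loss of L dB is a gain of −L dB): F_i = 10^(NF_i/10), G_i = 10^(G_i,dB/10)
  Stage 1: F_1 = 10^(0.348/10) = 1.083, G_1 = 10^(9.75/10) = 9.441
  Stage 2: F_2 = 10^(6.80/10) = 4.786, G_2 = 10^(−5.58/10) = 0.2767
  Stage 3: F_3 = 10^(5.05/10) = 3.199, G_3 = 10^(17.9/10) = 61.66
Friis cascade:
  F = 1.083 + (4.786 − 1)/9.441 + (3.199 − 1)/2.612 = 2.326
NF = 10 log₁₀(2.326) = 3.67 dB

3.67 dB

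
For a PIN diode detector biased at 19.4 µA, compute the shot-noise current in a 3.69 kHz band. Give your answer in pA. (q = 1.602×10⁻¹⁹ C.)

151 pA

I_n = √(2qI·B)
2qI·B = 2 × 1.602×10⁻¹⁹ × 1.94×10⁻⁵ × 3.69×10³ = 2.29×10⁻²⁰ A²
I_n = √(2.29×10⁻²⁰) = 1.51×10⁻¹⁰ A = 151 pA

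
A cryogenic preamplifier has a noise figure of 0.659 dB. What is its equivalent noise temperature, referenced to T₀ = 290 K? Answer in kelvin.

47.5 K

F = 10^(0.659/10) = 1.16386
T_e = (F − 1)·T₀ = (1.16386 − 1) × 290 = 47.5 K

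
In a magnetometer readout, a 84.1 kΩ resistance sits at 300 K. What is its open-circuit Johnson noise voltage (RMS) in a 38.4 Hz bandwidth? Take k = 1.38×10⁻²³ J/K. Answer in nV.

231 nV

V_n = √(4kTRB)
4kTRB = 4 × 1.38×10⁻²³ × 300 × 8.41×10⁴ × 3.84×10¹ = 5.35×10⁻¹⁴ V²
V_n = √(5.35×10⁻¹⁴) = 2.31×10⁻⁷ V = 231 nV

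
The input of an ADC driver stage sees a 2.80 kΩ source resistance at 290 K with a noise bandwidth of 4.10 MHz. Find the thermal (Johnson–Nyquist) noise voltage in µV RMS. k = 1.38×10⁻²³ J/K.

V_n = √(4kTRB)
4kTRB = 4 × 1.38×10⁻²³ × 290 × 2.80×10³ × 4.10×10⁶ = 1.84×10⁻¹⁰ V²
V_n = √(1.84×10⁻¹⁰) = 1.36×10⁻⁵ V = 13.6 µV

13.6 µV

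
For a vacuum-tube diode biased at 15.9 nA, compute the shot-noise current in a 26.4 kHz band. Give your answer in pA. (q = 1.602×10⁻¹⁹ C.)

I_n = √(2qI·B)
2qI·B = 2 × 1.602×10⁻¹⁹ × 1.59×10⁻⁸ × 2.64×10⁴ = 1.34×10⁻²² A²
I_n = √(1.34×10⁻²²) = 1.16×10⁻¹¹ A = 11.6 pA

11.6 pA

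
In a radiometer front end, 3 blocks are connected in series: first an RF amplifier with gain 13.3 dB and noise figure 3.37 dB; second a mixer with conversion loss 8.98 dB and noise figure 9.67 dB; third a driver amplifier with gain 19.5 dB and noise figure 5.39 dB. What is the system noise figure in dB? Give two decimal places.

5.40 dB

Convert to linear (a loss of L dB is a gain of −L dB): F_i = 10^(NF_i/10), G_i = 10^(G_i,dB/10)
  Stage 1: F_1 = 10^(3.37/10) = 2.173, G_1 = 10^(13.3/10) = 21.38
  Stage 2: F_2 = 10^(9.67/10) = 9.268, G_2 = 10^(−8.98/10) = 0.1265
  Stage 3: F_3 = 10^(5.39/10) = 3.459, G_3 = 10^(19.5/10) = 89.13
Friis cascade:
  F = 2.173 + (9.268 − 1)/21.38 + (3.459 − 1)/2.704 = 3.469
NF = 10 log₁₀(3.469) = 5.40 dB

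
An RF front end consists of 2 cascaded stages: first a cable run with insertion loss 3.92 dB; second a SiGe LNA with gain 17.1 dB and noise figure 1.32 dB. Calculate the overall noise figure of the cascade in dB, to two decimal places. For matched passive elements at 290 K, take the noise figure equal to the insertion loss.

5.24 dB

Convert to linear (a loss of L dB is a gain of −L dB): F_i = 10^(NF_i/10), G_i = 10^(G_i,dB/10)
  Stage 1: F_1 = 10^(3.92/10) = 2.466, G_1 = 10^(−3.92/10) = 0.4055
  Stage 2: F_2 = 10^(1.32/10) = 1.355, G_2 = 10^(17.1/10) = 51.29
Friis cascade:
  F = 2.466 + (1.355 − 1)/0.4055 = 3.342
NF = 10 log₁₀(3.342) = 5.24 dB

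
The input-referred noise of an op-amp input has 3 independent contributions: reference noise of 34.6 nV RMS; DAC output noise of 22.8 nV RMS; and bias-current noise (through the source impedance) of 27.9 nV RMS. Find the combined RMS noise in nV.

Uncorrelated sources add in power (mean-square): V_tot = √(ΣV_i²)
V_tot = √[(3.46×10⁻⁸)² + (2.28×10⁻⁸)² + (2.79×10⁻⁸)²] = 5.00×10⁻⁸ V = 50.0 nV

50.0 nV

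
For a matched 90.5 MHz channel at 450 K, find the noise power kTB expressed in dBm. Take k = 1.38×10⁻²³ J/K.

−92.5 dBm

P_n = kTB = 1.38×10⁻²³ × 450 × 9.05×10⁷ = 5.62×10⁻¹³ W
In dBm: 10 log₁₀(5.62×10⁻¹³ / 10⁻³) = −92.5 dBm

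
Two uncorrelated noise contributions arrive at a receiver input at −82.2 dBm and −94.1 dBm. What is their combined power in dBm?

Convert to linear, add, convert back:
P₁ = 6.03×10⁻¹² W, P₂ = 3.89×10⁻¹³ W
P_tot = 6.41×10⁻¹² W → 10 log₁₀(P_tot / 10⁻³) = −81.9 dBm

−81.9 dBm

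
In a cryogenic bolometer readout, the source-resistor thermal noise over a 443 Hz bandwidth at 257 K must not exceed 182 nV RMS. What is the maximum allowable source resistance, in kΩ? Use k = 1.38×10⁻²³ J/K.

5.27 kΩ

Johnson–Nyquist: V_n = √(4kTRB) ⇒ R = V_n² / (4kTB)
4kTB = 4 × 1.38×10⁻²³ × 257 × 4.43×10² = 6.28×10⁻¹⁸
R = (1.82×10⁻⁷)² / 6.28×10⁻¹⁸ = 5.27×10³ Ω = 5.27 kΩ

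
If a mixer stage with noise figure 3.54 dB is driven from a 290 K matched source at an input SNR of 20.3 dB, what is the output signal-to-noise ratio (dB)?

16.76 dB

By definition F = SNR_in/SNR_out, so in dB: SNR_out = SNR_in − NF
SNR_out = 20.3 − 3.54 = 16.76 dB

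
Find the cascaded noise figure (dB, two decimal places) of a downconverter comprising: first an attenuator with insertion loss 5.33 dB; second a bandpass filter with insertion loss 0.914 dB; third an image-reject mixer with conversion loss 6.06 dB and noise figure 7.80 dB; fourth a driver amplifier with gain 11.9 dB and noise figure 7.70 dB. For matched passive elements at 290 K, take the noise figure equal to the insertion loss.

Convert to linear (a loss of L dB is a gain of −L dB): F_i = 10^(NF_i/10), G_i = 10^(G_i,dB/10)
  Stage 1: F_1 = 10^(5.33/10) = 3.412, G_1 = 10^(−5.33/10) = 0.2931
  Stage 2: F_2 = 10^(0.914/10) = 1.234, G_2 = 10^(−0.914/10) = 0.8102
  Stage 3: F_3 = 10^(7.80/10) = 6.026, G_3 = 10^(−6.06/10) = 0.2477
  Stage 4: F_4 = 10^(7.70/10) = 5.888, G_4 = 10^(11.9/10) = 15.49
Friis cascade:
  F = 3.412 + (1.234 − 1)/0.2931 + (6.026 − 1)/0.2375 + (5.888 − 1)/0.05883 = 108.5
NF = 10 log₁₀(108.5) = 20.35 dB

20.35 dB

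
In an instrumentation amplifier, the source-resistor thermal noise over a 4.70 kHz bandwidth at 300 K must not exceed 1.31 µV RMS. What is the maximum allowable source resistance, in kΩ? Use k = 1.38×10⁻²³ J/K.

22.0 kΩ

Johnson–Nyquist: V_n = √(4kTRB) ⇒ R = V_n² / (4kTB)
4kTB = 4 × 1.38×10⁻²³ × 300 × 4.70×10³ = 7.78×10⁻¹⁷
R = (1.31×10⁻⁶)² / 7.78×10⁻¹⁷ = 2.20×10⁴ Ω = 22.0 kΩ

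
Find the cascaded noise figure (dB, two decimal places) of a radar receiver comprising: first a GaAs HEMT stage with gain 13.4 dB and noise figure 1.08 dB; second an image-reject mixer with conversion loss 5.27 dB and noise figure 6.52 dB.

Convert to linear (a loss of L dB is a gain of −L dB): F_i = 10^(NF_i/10), G_i = 10^(G_i,dB/10)
  Stage 1: F_1 = 10^(1.08/10) = 1.282, G_1 = 10^(13.4/10) = 21.88
  Stage 2: F_2 = 10^(6.52/10) = 4.487, G_2 = 10^(−5.27/10) = 0.2972
Friis cascade:
  F = 1.282 + (4.487 − 1)/21.88 = 1.442
NF = 10 log₁₀(1.442) = 1.59 dB

1.59 dB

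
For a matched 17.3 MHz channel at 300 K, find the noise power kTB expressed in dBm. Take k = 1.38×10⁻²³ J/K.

−101.4 dBm

P_n = kTB = 1.38×10⁻²³ × 300 × 1.73×10⁷ = 7.16×10⁻¹⁴ W
In dBm: 10 log₁₀(7.16×10⁻¹⁴ / 10⁻³) = −101.4 dBm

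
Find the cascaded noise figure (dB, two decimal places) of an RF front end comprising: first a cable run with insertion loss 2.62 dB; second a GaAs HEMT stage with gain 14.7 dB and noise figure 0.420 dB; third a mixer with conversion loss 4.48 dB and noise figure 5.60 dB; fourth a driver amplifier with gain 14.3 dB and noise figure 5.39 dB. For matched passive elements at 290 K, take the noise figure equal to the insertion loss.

4.16 dB

Convert to linear (a loss of L dB is a gain of −L dB): F_i = 10^(NF_i/10), G_i = 10^(G_i,dB/10)
  Stage 1: F_1 = 10^(2.62/10) = 1.828, G_1 = 10^(−2.62/10) = 0.5470
  Stage 2: F_2 = 10^(0.420/10) = 1.102, G_2 = 10^(14.7/10) = 29.51
  Stage 3: F_3 = 10^(5.60/10) = 3.631, G_3 = 10^(−4.48/10) = 0.3565
  Stage 4: F_4 = 10^(5.39/10) = 3.459, G_4 = 10^(14.3/10) = 26.92
Friis cascade:
  F = 1.828 + (1.102 − 1)/0.5470 + (3.631 − 1)/16.14 + (3.459 − 1)/5.754 = 2.604
NF = 10 log₁₀(2.604) = 4.16 dB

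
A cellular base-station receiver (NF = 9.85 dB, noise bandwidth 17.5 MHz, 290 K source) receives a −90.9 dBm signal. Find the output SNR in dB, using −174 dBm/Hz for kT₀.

Noise floor: N = −174 + 10 log₁₀(B) + NF
10 log₁₀(1.75×10⁷) = 72.43 dB
N = −174 + 72.43 + 9.85 = −91.72 dBm
SNR = P_sig − N = −90.9 − (−91.72) = 0.82 dB → 0.8 dB

0.8 dB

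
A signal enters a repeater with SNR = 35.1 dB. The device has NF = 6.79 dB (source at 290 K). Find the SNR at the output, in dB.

By definition F = SNR_in/SNR_out, so in dB: SNR_out = SNR_in − NF
SNR_out = 35.1 − 6.79 = 28.31 dB

28.31 dB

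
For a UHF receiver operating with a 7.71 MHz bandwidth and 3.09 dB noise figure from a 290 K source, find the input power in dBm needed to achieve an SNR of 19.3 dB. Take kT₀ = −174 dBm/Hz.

−82.7 dBm

Sensitivity = −174 + 10 log₁₀(B) + NF + SNR_min
= −174 + 68.87 + 3.09 + 19.3
= −82.74 dBm → −82.7 dBm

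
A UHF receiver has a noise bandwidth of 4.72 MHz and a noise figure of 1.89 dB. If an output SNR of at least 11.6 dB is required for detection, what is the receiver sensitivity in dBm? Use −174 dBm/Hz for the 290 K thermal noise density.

Sensitivity = −174 + 10 log₁₀(B) + NF + SNR_min
= −174 + 66.74 + 1.89 + 11.6
= −93.77 dBm → −93.8 dBm

−93.8 dBm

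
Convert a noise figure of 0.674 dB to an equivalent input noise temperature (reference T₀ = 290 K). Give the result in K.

48.7 K

F = 10^(0.674/10) = 1.16788
T_e = (F − 1)·T₀ = (1.16788 − 1) × 290 = 48.7 K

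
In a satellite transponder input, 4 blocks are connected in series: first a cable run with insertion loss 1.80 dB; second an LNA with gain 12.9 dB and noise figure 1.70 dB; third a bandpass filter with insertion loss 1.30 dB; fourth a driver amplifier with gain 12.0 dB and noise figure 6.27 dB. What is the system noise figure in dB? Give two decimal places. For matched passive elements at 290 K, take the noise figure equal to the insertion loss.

4.16 dB

Convert to linear (a loss of L dB is a gain of −L dB): F_i = 10^(NF_i/10), G_i = 10^(G_i,dB/10)
  Stage 1: F_1 = 10^(1.80/10) = 1.514, G_1 = 10^(−1.80/10) = 0.6607
  Stage 2: F_2 = 10^(1.70/10) = 1.479, G_2 = 10^(12.9/10) = 19.50
  Stage 3: F_3 = 10^(1.30/10) = 1.349, G_3 = 10^(−1.30/10) = 0.7413
  Stage 4: F_4 = 10^(6.27/10) = 4.236, G_4 = 10^(12.0/10) = 15.85
Friis cascade:
  F = 1.514 + (1.479 − 1)/0.6607 + (1.349 − 1)/12.88 + (4.236 − 1)/9.550 = 2.605
NF = 10 log₁₀(2.605) = 4.16 dB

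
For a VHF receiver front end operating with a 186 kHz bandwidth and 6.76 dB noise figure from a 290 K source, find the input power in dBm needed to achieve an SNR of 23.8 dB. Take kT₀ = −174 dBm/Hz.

Sensitivity = −174 + 10 log₁₀(B) + NF + SNR_min
= −174 + 52.7 + 6.76 + 23.8
= −90.74 dBm → −90.7 dBm

−90.7 dBm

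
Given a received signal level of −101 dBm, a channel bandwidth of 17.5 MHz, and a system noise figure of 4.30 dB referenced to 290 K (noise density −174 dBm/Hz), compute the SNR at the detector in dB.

−3.7 dB

Noise floor: N = −174 + 10 log₁₀(B) + NF
10 log₁₀(1.75×10⁷) = 72.43 dB
N = −174 + 72.43 + 4.30 = −97.27 dBm
SNR = P_sig − N = −101 − (−97.27) = −3.73 dB → −3.7 dB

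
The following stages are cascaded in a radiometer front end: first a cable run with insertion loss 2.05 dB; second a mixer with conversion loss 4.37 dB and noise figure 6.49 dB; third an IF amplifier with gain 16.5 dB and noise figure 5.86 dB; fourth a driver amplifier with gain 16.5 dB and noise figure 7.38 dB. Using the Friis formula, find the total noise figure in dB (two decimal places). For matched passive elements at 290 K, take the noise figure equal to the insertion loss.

13.03 dB

Convert to linear (a loss of L dB is a gain of −L dB): F_i = 10^(NF_i/10), G_i = 10^(G_i,dB/10)
  Stage 1: F_1 = 10^(2.05/10) = 1.603, G_1 = 10^(−2.05/10) = 0.6237
  Stage 2: F_2 = 10^(6.49/10) = 4.457, G_2 = 10^(−4.37/10) = 0.3656
  Stage 3: F_3 = 10^(5.86/10) = 3.855, G_3 = 10^(16.5/10) = 44.67
  Stage 4: F_4 = 10^(7.38/10) = 5.470, G_4 = 10^(16.5/10) = 44.67
Friis cascade:
  F = 1.603 + (4.457 − 1)/0.6237 + (3.855 − 1)/0.2280 + (5.470 − 1)/10.19 = 20.10
NF = 10 log₁₀(20.10) = 13.03 dB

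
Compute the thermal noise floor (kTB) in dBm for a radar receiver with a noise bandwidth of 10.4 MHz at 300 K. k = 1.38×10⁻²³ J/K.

−103.7 dBm

P_n = kTB = 1.38×10⁻²³ × 300 × 1.04×10⁷ = 4.31×10⁻¹⁴ W
In dBm: 10 log₁₀(4.31×10⁻¹⁴ / 10⁻³) = −103.7 dBm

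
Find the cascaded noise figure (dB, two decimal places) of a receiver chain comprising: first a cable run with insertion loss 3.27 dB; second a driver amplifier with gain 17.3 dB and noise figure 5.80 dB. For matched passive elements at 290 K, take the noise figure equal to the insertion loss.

9.07 dB

Convert to linear (a loss of L dB is a gain of −L dB): F_i = 10^(NF_i/10), G_i = 10^(G_i,dB/10)
  Stage 1: F_1 = 10^(3.27/10) = 2.123, G_1 = 10^(−3.27/10) = 0.4710
  Stage 2: F_2 = 10^(5.80/10) = 3.802, G_2 = 10^(17.3/10) = 53.70
Friis cascade:
  F = 2.123 + (3.802 − 1)/0.4710 = 8.072
NF = 10 log₁₀(8.072) = 9.07 dB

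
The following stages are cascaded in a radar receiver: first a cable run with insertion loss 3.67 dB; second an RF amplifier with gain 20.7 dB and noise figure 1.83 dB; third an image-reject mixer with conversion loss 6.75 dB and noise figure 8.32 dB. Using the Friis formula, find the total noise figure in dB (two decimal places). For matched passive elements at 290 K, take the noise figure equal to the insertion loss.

Convert to linear (a loss of L dB is a gain of −L dB): F_i = 10^(NF_i/10), G_i = 10^(G_i,dB/10)
  Stage 1: F_1 = 10^(3.67/10) = 2.328, G_1 = 10^(−3.67/10) = 0.4295
  Stage 2: F_2 = 10^(1.83/10) = 1.524, G_2 = 10^(20.7/10) = 117.5
  Stage 3: F_3 = 10^(8.32/10) = 6.792, G_3 = 10^(−6.75/10) = 0.2113
Friis cascade:
  F = 2.328 + (1.524 − 1)/0.4295 + (6.792 − 1)/50.47 = 3.663
NF = 10 log₁₀(3.663) = 5.64 dB

5.64 dB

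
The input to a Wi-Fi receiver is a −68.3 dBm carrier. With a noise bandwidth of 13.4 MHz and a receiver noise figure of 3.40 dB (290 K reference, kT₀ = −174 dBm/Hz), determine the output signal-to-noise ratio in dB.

31.0 dB

Noise floor: N = −174 + 10 log₁₀(B) + NF
10 log₁₀(1.34×10⁷) = 71.27 dB
N = −174 + 71.27 + 3.40 = −99.33 dBm
SNR = P_sig − N = −68.3 − (−99.33) = 31.03 dB → 31.0 dB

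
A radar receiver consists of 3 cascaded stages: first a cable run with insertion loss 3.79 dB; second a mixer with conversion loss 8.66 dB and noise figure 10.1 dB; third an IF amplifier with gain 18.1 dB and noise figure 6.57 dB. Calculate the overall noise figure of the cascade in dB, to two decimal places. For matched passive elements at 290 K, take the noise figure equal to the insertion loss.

Convert to linear (a loss of L dB is a gain of −L dB): F_i = 10^(NF_i/10), G_i = 10^(G_i,dB/10)
  Stage 1: F_1 = 10^(3.79/10) = 2.393, G_1 = 10^(−3.79/10) = 0.4178
  Stage 2: F_2 = 10^(10.1/10) = 10.23, G_2 = 10^(−8.66/10) = 0.1361
  Stage 3: F_3 = 10^(6.57/10) = 4.539, G_3 = 10^(18.1/10) = 64.57
Friis cascade:
  F = 2.393 + (10.23 − 1)/0.4178 + (4.539 − 1)/0.05689 = 86.71
NF = 10 log₁₀(86.71) = 19.38 dB

19.38 dB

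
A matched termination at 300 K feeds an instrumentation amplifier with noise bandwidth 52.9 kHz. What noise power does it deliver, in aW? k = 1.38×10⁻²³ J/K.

P_n = kTB = 1.38×10⁻²³ × 300 × 5.29×10⁴ = 2.19×10⁻¹⁶ W = 219 aW

219 aW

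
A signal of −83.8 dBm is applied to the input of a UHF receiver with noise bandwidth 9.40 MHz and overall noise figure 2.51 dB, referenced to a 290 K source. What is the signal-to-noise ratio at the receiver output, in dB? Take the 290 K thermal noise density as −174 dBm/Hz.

18.0 dB

Noise floor: N = −174 + 10 log₁₀(B) + NF
10 log₁₀(9.40×10⁶) = 69.73 dB
N = −174 + 69.73 + 2.51 = −101.76 dBm
SNR = P_sig − N = −83.8 − (−101.76) = 17.96 dB → 18.0 dB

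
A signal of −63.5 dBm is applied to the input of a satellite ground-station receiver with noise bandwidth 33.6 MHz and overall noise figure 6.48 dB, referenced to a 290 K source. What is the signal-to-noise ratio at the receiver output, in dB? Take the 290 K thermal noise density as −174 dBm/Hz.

28.8 dB

Noise floor: N = −174 + 10 log₁₀(B) + NF
10 log₁₀(3.36×10⁷) = 75.26 dB
N = −174 + 75.26 + 6.48 = −92.26 dBm
SNR = P_sig − N = −63.5 − (−92.26) = 28.76 dB → 28.8 dB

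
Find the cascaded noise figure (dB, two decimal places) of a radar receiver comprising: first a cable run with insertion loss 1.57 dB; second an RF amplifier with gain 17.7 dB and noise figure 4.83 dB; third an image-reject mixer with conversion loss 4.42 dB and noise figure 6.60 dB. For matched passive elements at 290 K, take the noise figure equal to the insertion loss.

Convert to linear (a loss of L dB is a gain of −L dB): F_i = 10^(NF_i/10), G_i = 10^(G_i,dB/10)
  Stage 1: F_1 = 10^(1.57/10) = 1.435, G_1 = 10^(−1.57/10) = 0.6966
  Stage 2: F_2 = 10^(4.83/10) = 3.041, G_2 = 10^(17.7/10) = 58.88
  Stage 3: F_3 = 10^(6.60/10) = 4.571, G_3 = 10^(−4.42/10) = 0.3614
Friis cascade:
  F = 1.435 + (3.041 − 1)/0.6966 + (4.571 − 1)/41.02 = 4.452
NF = 10 log₁₀(4.452) = 6.49 dB

6.49 dB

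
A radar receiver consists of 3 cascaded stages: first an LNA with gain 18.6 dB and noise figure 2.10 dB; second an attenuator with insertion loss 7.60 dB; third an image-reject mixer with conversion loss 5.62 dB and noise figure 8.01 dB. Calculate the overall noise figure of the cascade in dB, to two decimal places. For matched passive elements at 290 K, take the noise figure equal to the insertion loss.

3.24 dB

Convert to linear (a loss of L dB is a gain of −L dB): F_i = 10^(NF_i/10), G_i = 10^(G_i,dB/10)
  Stage 1: F_1 = 10^(2.10/10) = 1.622, G_1 = 10^(18.6/10) = 72.44
  Stage 2: F_2 = 10^(7.60/10) = 5.754, G_2 = 10^(−7.60/10) = 0.1738
  Stage 3: F_3 = 10^(8.01/10) = 6.324, G_3 = 10^(−5.62/10) = 0.2742
Friis cascade:
  F = 1.622 + (5.754 − 1)/72.44 + (6.324 − 1)/12.59 = 2.110
NF = 10 log₁₀(2.110) = 3.24 dB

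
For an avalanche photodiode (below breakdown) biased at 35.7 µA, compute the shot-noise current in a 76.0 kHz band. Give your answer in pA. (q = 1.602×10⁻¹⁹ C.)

I_n = √(2qI·B)
2qI·B = 2 × 1.602×10⁻¹⁹ × 3.57×10⁻⁵ × 7.60×10⁴ = 8.69×10⁻¹⁹ A²
I_n = √(8.69×10⁻¹⁹) = 9.32×10⁻¹⁰ A = 932 pA

932 pA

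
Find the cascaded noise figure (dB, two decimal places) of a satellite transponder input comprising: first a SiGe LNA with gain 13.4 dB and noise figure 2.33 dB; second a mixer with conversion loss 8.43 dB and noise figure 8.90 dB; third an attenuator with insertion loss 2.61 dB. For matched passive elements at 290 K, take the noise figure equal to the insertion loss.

Convert to linear (a loss of L dB is a gain of −L dB): F_i = 10^(NF_i/10), G_i = 10^(G_i,dB/10)
  Stage 1: F_1 = 10^(2.33/10) = 1.710, G_1 = 10^(13.4/10) = 21.88
  Stage 2: F_2 = 10^(8.90/10) = 7.762, G_2 = 10^(−8.43/10) = 0.1435
  Stage 3: F_3 = 10^(2.61/10) = 1.824, G_3 = 10^(−2.61/10) = 0.5483
Friis cascade:
  F = 1.710 + (7.762 − 1)/21.88 + (1.824 − 1)/3.141 = 2.281
NF = 10 log₁₀(2.281) = 3.58 dB

3.58 dB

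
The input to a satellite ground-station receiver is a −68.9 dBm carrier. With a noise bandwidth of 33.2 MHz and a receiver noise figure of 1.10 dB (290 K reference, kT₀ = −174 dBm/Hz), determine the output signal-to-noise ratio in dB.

28.8 dB

Noise floor: N = −174 + 10 log₁₀(B) + NF
10 log₁₀(3.32×10⁷) = 75.21 dB
N = −174 + 75.21 + 1.10 = −97.69 dBm
SNR = P_sig − N = −68.9 − (−97.69) = 28.79 dB → 28.8 dB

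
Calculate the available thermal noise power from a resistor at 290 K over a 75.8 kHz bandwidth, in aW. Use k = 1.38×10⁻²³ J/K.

303 aW

P_n = kTB = 1.38×10⁻²³ × 290 × 7.58×10⁴ = 3.03×10⁻¹⁶ W = 303 aW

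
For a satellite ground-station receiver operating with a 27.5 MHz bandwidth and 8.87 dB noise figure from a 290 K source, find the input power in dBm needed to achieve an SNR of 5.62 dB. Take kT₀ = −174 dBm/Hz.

Sensitivity = −174 + 10 log₁₀(B) + NF + SNR_min
= −174 + 74.39 + 8.87 + 5.62
= −85.12 dBm → −85.1 dBm

−85.1 dBm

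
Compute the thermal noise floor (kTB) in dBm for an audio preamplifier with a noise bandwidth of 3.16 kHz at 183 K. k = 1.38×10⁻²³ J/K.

−141.0 dBm

P_n = kTB = 1.38×10⁻²³ × 183 × 3.16×10³ = 7.98×10⁻¹⁸ W
In dBm: 10 log₁₀(7.98×10⁻¹⁸ / 10⁻³) = −141.0 dBm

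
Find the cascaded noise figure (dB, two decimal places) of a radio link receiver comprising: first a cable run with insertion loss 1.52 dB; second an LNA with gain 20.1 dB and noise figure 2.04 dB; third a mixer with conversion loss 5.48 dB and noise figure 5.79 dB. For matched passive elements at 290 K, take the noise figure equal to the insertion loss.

Convert to linear (a loss of L dB is a gain of −L dB): F_i = 10^(NF_i/10), G_i = 10^(G_i,dB/10)
  Stage 1: F_1 = 10^(1.52/10) = 1.419, G_1 = 10^(−1.52/10) = 0.7047
  Stage 2: F_2 = 10^(2.04/10) = 1.600, G_2 = 10^(20.1/10) = 102.3
  Stage 3: F_3 = 10^(5.79/10) = 3.793, G_3 = 10^(−5.48/10) = 0.2831
Friis cascade:
  F = 1.419 + (1.600 − 1)/0.7047 + (3.793 − 1)/72.11 = 2.309
NF = 10 log₁₀(2.309) = 3.63 dB

3.63 dB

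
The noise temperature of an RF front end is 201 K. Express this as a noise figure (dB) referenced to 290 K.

2.29 dB

F = 1 + T_e/T₀ = 1 + 201/290 = 1.6931
NF = 10 log₁₀(1.6931) = 2.29 dB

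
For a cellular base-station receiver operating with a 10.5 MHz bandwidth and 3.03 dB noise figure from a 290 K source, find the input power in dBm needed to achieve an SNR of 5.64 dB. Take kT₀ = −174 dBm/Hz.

Sensitivity = −174 + 10 log₁₀(B) + NF + SNR_min
= −174 + 70.21 + 3.03 + 5.64
= −95.12 dBm → −95.1 dBm

−95.1 dBm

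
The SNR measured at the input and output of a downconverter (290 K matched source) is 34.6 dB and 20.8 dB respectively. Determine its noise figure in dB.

13.8 dB

NF (dB) = SNR_in(dB) − SNR_out(dB) when the source is at T₀
NF = 34.6 − 20.8 = 13.8 dB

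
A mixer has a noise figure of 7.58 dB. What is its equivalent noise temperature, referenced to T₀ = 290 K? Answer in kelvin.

F = 10^(7.58/10) = 5.72796
T_e = (F − 1)·T₀ = (5.72796 − 1) × 290 = 1371 K

1371 K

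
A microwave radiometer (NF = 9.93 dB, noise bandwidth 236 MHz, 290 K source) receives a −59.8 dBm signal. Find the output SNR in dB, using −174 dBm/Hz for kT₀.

Noise floor: N = −174 + 10 log₁₀(B) + NF
10 log₁₀(2.36×10⁸) = 83.73 dB
N = −174 + 83.73 + 9.93 = −80.34 dBm
SNR = P_sig − N = −59.8 − (−80.34) = 20.54 dB → 20.5 dB

20.5 dB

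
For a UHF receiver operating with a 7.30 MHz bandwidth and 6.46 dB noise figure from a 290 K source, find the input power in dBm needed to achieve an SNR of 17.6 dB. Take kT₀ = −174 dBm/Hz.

Sensitivity = −174 + 10 log₁₀(B) + NF + SNR_min
= −174 + 68.63 + 6.46 + 17.6
= −81.31 dBm → −81.3 dBm

−81.3 dBm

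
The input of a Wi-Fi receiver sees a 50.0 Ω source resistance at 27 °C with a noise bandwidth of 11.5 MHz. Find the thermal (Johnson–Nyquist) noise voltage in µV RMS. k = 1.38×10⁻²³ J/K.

T = 27 °C + 273.15 = 300.15 K
V_n = √(4kTRB)
4kTRB = 4 × 1.38×10⁻²³ × 300.15 × 5.00×10¹ × 1.15×10⁷ = 9.53×10⁻¹² V²
V_n = √(9.53×10⁻¹²) = 3.09×10⁻⁶ V = 3.09 µV

3.09 µV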